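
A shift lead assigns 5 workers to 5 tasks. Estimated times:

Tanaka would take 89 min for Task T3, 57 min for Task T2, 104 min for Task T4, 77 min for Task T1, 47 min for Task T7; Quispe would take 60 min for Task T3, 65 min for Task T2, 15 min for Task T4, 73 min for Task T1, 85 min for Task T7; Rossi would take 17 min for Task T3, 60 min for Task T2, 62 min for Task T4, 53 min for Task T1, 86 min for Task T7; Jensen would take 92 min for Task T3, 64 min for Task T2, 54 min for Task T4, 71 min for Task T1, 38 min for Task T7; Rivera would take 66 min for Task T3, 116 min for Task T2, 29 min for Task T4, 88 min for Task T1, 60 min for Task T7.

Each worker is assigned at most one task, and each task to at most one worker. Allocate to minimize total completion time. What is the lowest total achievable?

Minimum total: 214 min

Treat this as an assignment problem: match each worker to one task.
Optimal: Tanaka→Task T2 (57 min), Quispe→Task T1 (73 min), Rossi→Task T3 (17 min), Jensen→Task T7 (38 min), Rivera→Task T4 (29 min) — total 57+73+17+38+29 = 214 min.
Row-greedy (each worker in turn takes its cheapest remaining task) gives 231 min, worse by 17.
Next-best assignment: Tanaka→Task T2, Quispe→Task T4, Rossi→Task T3, Jensen→Task T7, Rivera→Task T1 = 215 min.
Swapping Quispe↔Rivera (Quispe→Task T4 15 min, Rivera→Task T1 88 min) adds 1.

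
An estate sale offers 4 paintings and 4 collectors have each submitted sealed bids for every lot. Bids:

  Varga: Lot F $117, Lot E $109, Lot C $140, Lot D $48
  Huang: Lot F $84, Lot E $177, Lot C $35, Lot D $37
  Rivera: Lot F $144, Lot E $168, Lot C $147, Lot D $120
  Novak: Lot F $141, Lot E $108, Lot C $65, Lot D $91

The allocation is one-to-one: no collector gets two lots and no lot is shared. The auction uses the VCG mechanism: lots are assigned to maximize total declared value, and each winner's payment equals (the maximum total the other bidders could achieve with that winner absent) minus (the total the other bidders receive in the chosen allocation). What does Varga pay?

Varga pays $27.

Efficient allocation: Varga→Lot C ($140), Huang→Lot E ($177), Rivera→Lot D ($120), Novak→Lot F ($141); total welfare W = $578.
Varga receives Lot C at value $140, so the others get W − 140 = $438.
Without Varga: best allocation of the remaining 3 bidders over all 4 lots is Huang→Lot E ($177), Rivera→Lot C ($147), Novak→Lot F ($141), total $465.
VCG payment = (others' best without Varga) − (others' welfare with Varga) = 465 − 438 = $27.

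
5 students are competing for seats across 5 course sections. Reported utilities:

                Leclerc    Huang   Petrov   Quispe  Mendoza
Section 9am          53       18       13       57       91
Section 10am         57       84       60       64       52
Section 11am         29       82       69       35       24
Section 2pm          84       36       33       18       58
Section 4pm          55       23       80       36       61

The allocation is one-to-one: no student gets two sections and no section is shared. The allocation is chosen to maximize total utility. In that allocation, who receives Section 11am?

Huang receives Section 11am.

This is a one-to-one assignment (maximum-weight bipartite matching).
Optimal: Leclerc→Section 2pm (84 points), Huang→Section 11am (82 points), Petrov→Section 4pm (80 points), Quispe→Section 10am (64 points), Mendoza→Section 9am (91 points) — total 84+82+80+64+91 = 401 points.
Row-greedy (each student in turn takes its best remaining section) gives 329 points, worse by 72.
Next-best assignment: Leclerc→Section 2pm, Huang→Section 10am, Petrov→Section 4pm, Quispe→Section 11am, Mendoza→Section 9am = 374 points.
Swapping Leclerc↔Petrov (Leclerc→Section 4pm 55 points, Petrov→Section 2pm 33 points) loses 76.
Huang's own top section is Section 10am (84 points), but forcing Huang→Section 10am and reassigning the rest optimally gives only 374 points — worse by 27.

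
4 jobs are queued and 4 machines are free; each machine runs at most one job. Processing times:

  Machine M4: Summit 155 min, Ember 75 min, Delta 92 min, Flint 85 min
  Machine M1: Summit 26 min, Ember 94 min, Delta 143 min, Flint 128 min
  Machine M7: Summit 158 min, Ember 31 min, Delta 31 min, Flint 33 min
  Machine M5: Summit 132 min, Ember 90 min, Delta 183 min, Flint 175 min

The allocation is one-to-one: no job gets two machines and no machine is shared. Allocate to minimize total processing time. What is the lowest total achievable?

Minimum total: 232 min

This is a one-to-one assignment (minimum-cost bipartite matching).
Optimal: Summit→Machine M1 (26 min), Ember→Machine M5 (90 min), Delta→Machine M7 (31 min), Flint→Machine M4 (85 min) — total 26+90+31+85 = 232 min.
Row-greedy (each job in turn takes its cheapest remaining machine) gives 324 min, worse by 92.
No other one-to-one assignment undercuts 232 min.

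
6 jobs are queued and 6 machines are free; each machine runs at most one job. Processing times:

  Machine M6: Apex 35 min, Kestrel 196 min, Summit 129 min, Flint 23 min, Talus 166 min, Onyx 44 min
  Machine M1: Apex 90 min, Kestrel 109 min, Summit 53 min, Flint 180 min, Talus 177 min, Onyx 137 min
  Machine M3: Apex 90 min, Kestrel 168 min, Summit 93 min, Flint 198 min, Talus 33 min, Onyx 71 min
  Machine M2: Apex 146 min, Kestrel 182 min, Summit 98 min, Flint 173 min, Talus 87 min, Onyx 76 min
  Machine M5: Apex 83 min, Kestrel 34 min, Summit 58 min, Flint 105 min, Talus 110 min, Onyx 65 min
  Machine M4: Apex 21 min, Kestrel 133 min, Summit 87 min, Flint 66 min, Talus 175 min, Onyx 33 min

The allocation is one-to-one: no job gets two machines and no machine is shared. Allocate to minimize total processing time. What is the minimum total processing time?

Minimum total: 240 min

Treat this as an assignment problem: match each job to one machine.
Optimal: Apex→Machine M4 (21 min), Kestrel→Machine M5 (34 min), Summit→Machine M1 (53 min), Flint→Machine M6 (23 min), Talus→Machine M3 (33 min), Onyx→Machine M2 (76 min) — total 21+34+53+23+33+76 = 240 min.
Checked against all permutations: 240 min is optimal.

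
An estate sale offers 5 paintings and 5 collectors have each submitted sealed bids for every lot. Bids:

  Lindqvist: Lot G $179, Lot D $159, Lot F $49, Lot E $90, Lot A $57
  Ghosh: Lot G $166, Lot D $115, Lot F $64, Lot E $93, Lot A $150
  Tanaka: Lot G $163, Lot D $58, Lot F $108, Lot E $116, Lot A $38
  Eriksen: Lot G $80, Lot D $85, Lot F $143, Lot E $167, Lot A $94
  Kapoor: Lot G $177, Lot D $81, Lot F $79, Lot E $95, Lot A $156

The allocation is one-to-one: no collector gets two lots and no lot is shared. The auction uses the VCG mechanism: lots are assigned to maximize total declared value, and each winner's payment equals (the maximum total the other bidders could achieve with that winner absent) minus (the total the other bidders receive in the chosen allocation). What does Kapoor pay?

Kapoor pays $55.

Efficient allocation: Lindqvist→Lot D ($159), Ghosh→Lot A ($150), Tanaka→Lot F ($108), Eriksen→Lot E ($167), Kapoor→Lot G ($177); total welfare W = $761.
Kapoor receives Lot G at value $177, so the others get W − 177 = $584.
Without Kapoor: best allocation of the remaining 4 bidders over all 5 lots is Lindqvist→Lot D ($159), Ghosh→Lot A ($150), Tanaka→Lot G ($163), Eriksen→Lot E ($167), total $639.
VCG payment = (others' best without Kapoor) − (others' welfare with Kapoor) = 639 − 584 = $55.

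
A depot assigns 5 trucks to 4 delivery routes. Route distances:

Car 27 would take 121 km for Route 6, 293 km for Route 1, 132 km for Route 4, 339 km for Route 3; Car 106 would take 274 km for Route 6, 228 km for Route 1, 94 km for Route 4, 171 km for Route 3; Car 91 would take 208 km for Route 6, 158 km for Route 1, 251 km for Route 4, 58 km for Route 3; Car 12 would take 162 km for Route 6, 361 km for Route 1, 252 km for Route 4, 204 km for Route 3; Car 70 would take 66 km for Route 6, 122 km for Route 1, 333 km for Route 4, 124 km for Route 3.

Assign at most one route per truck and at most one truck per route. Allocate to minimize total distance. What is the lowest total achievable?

Optimal: Car 27→Route 6 (121 km), Car 70→Route 1 (122 km), Car 106→Route 4 (94 km), Car 91→Route 3 (58 km) — total 121+122+94+58 = 395 km.
Min-entry greedy (repeatedly take the single cheapest remaining cell) gives 511 km, worse by 116.
Next-best assignment: Car 12→Route 6, Car 70→Route 1, Car 106→Route 4, Car 91→Route 3 = 436 km.
Checked against all permutations: 395 km is optimal.

Min total: 395 km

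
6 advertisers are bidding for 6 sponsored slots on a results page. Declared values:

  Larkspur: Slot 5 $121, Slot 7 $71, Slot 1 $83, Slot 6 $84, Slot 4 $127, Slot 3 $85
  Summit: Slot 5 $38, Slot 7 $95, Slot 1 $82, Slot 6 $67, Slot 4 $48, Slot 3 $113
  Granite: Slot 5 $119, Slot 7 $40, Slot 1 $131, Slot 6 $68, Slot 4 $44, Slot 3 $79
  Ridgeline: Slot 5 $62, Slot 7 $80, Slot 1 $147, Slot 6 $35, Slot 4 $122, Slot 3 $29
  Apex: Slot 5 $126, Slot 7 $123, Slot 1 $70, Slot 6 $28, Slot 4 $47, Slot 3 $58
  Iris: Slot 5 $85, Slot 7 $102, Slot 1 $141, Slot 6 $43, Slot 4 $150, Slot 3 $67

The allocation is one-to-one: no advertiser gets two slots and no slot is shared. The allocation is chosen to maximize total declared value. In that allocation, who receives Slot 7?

Optimal: Larkspur→Slot 6 ($84), Summit→Slot 3 ($113), Granite→Slot 5 ($119), Ridgeline→Slot 1 ($147), Apex→Slot 7 ($123), Iris→Slot 4 ($150) — total 84+113+119+147+123+150 = $736.
Row-greedy (each advertiser in turn takes its best remaining slot) gives $620, worse by 116.
Apex's own top slot is Slot 5 ($126), but forcing Apex→Slot 5 and reassigning the rest optimally gives only $684 — worse by 52.

Apex receives Slot 7.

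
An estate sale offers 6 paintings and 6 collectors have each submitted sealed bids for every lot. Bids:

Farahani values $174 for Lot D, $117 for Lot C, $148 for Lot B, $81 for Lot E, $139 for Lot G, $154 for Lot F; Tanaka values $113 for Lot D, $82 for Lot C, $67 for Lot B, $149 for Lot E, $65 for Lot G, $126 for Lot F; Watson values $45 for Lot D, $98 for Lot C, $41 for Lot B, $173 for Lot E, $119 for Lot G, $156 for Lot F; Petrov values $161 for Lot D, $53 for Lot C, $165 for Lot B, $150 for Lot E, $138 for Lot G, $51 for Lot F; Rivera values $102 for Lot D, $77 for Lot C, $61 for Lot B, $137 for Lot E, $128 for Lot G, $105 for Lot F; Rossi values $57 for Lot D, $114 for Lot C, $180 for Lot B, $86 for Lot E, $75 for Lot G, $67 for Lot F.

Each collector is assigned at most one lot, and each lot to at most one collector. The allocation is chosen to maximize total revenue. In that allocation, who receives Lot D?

Petrov receives Lot D.

Optimal: Farahani→Lot C ($117), Tanaka→Lot E ($149), Watson→Lot F ($156), Petrov→Lot D ($161), Rivera→Lot G ($128), Rossi→Lot B ($180) — total 117+149+156+161+128+180 = $891.
Max-entry greedy (repeatedly take the single best remaining cell) gives $868, worse by 23.
Next-best assignment: Farahani→Lot D, Tanaka→Lot E, Watson→Lot F, Petrov→Lot B, Rivera→Lot G, Rossi→Lot C = $886.
Checked against all permutations: $891 is optimal.
Petrov's own top lot is Lot B ($165), but forcing Petrov→Lot B and reassigning the rest optimally gives only $886 — worse by 5.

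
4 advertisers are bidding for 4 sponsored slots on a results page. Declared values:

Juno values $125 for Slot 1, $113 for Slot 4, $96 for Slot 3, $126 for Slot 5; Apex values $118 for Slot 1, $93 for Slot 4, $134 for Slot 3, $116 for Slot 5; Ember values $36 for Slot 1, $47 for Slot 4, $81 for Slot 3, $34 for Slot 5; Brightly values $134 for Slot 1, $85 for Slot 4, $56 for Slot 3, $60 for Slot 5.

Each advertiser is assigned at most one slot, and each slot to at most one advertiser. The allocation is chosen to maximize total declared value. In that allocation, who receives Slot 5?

Apex receives Slot 5.

Optimal: Juno→Slot 4 ($113), Apex→Slot 5 ($116), Ember→Slot 3 ($81), Brightly→Slot 1 ($134) — total 113+116+81+134 = $444.
Row-greedy (each advertiser in turn takes its best remaining slot) gives $441, worse by 3.
Apex's own top slot is Slot 3 ($134), but forcing Apex→Slot 3 and reassigning the rest optimally gives only $441 — worse by 3.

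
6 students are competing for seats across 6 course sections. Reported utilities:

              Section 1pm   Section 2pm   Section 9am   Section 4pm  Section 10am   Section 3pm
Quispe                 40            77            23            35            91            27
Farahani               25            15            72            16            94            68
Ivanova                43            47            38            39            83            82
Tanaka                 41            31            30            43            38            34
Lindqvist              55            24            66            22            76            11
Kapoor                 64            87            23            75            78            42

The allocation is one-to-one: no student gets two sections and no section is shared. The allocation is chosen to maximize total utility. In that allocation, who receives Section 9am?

This is the linear assignment problem.
Optimal: Quispe→Section 2pm (77 points), Farahani→Section 10am (94 points), Ivanova→Section 3pm (82 points), Tanaka→Section 1pm (41 points), Lindqvist→Section 9am (66 points), Kapoor→Section 4pm (75 points) — total 77+94+82+41+66+75 = 435 points.
Max-entry greedy (repeatedly take the single best remaining cell) gives 412 points, worse by 23.
Lindqvist's own top section is Section 10am (76 points), but forcing Lindqvist→Section 10am and reassigning the rest optimally gives only 423 points — worse by 12.

Lindqvist receives Section 9am.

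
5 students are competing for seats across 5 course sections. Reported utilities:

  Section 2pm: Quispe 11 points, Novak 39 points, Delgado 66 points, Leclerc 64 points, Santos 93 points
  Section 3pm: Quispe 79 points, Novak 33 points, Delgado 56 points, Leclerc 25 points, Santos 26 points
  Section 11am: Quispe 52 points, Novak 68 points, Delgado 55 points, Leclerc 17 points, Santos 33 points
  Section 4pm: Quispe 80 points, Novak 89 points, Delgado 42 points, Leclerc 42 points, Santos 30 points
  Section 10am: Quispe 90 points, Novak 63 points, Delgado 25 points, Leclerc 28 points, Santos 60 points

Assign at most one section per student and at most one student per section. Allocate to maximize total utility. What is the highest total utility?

Optimal: Quispe→Section 10am (90 points), Novak→Section 4pm (89 points), Delgado→Section 11am (55 points), Leclerc→Section 3pm (25 points), Santos→Section 2pm (93 points) — total 90+89+55+25+93 = 352 points.
Max-entry greedy (repeatedly take the single best remaining cell) gives 345 points, worse by 7.
Next-best assignment: Quispe→Section 10am, Novak→Section 11am, Delgado→Section 3pm, Leclerc→Section 4pm, Santos→Section 2pm = 349 points.
Swapping Leclerc↔Novak (Leclerc→Section 4pm 42 points, Novak→Section 3pm 33 points) loses 39.

Max total: 352 points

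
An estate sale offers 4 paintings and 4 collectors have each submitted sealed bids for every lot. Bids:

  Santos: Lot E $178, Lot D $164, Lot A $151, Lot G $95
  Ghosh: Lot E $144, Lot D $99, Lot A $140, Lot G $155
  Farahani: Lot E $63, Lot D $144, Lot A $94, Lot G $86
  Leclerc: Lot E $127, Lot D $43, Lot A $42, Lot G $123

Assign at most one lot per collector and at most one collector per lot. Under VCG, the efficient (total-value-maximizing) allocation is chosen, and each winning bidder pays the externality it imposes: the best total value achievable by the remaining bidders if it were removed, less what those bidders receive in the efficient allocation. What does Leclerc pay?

Efficient allocation: Santos→Lot E ($178), Ghosh→Lot A ($140), Farahani→Lot D ($144), Leclerc→Lot G ($123); total welfare W = $585.
Leclerc receives Lot G at value $123, so the others get W − 123 = $462.
Without Leclerc: best allocation of the remaining 3 bidders over all 4 lots is Santos→Lot E ($178), Ghosh→Lot G ($155), Farahani→Lot D ($144), total $477.
VCG payment = (others' best without Leclerc) − (others' welfare with Leclerc) = 477 − 462 = $15.

Leclerc pays $15.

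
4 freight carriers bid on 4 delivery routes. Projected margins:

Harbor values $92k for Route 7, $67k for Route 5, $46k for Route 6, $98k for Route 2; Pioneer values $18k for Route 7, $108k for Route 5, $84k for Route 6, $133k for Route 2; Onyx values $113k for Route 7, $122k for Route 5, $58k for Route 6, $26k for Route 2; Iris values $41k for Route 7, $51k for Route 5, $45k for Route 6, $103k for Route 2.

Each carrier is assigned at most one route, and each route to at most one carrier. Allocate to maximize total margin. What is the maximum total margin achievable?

Max total: $401k

Optimal: Harbor→Route 7 ($92k), Pioneer→Route 6 ($84k), Onyx→Route 5 ($122k), Iris→Route 2 ($103k) — total 92+84+122+103 = $401k.
Row-greedy (each carrier in turn takes its best remaining route) gives $364k, worse by 37.
Swapping Iris↔Harbor (Iris→Route 7 $41k, Harbor→Route 2 $98k) loses 56.
No other one-to-one assignment exceeds $401k.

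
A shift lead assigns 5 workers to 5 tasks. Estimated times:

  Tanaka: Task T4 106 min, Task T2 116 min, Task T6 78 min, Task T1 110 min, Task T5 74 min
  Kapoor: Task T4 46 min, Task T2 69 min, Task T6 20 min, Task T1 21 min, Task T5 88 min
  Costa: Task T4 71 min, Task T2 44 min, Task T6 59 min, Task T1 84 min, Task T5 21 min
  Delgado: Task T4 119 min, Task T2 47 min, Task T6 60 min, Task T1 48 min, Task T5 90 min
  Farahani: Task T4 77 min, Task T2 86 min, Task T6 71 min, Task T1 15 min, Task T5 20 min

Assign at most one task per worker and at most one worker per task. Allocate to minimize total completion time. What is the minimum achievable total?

Optimal: Tanaka→Task T6 (78 min), Kapoor→Task T4 (46 min), Costa→Task T5 (21 min), Delgado→Task T2 (47 min), Farahani→Task T1 (15 min) — total 78+46+21+47+15 = 207 min.
Min-entry greedy (repeatedly take the single cheapest remaining cell) gives 209 min, worse by 2.

Minimum total: 207 min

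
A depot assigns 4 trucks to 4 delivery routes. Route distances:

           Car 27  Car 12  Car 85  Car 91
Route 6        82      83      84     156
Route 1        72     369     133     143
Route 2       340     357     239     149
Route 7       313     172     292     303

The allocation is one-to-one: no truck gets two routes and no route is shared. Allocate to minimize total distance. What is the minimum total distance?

Optimal: Car 27→Route 1 (72 km), Car 12→Route 7 (172 km), Car 85→Route 6 (84 km), Car 91→Route 2 (149 km) — total 72+172+84+149 = 477 km.
Column-greedy (each route in turn goes to its cheapest remaining truck) gives 536 km, worse by 59.
Swapping Car 12↔Car 85 (Car 12→Route 6 83 km, Car 85→Route 7 292 km) adds 119.
Every other assignment is strictly worse.

Min total: 477 km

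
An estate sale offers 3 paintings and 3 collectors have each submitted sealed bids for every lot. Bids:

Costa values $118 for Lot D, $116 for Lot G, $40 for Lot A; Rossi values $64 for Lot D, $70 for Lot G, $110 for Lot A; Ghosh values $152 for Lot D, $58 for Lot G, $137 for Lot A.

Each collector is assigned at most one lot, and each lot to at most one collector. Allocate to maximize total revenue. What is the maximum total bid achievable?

Max total: $378

Optimal: Costa→Lot G ($116), Rossi→Lot A ($110), Ghosh→Lot D ($152) — total 116+110+152 = $378.
Row-greedy (each collector in turn takes its best remaining lot) gives $286, worse by 92.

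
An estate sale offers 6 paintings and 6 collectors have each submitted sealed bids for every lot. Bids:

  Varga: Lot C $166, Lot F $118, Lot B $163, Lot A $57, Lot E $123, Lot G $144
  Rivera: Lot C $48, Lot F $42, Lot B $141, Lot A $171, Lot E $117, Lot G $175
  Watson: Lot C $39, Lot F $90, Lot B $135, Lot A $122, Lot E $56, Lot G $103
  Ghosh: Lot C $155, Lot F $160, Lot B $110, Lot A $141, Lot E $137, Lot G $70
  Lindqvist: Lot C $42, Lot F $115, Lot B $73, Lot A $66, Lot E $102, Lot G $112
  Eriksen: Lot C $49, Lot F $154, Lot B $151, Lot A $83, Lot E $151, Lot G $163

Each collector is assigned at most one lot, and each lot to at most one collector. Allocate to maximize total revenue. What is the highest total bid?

Maximum total: $897

Treat this as an assignment problem: match each collector to one lot.
Optimal: Varga→Lot C ($166), Rivera→Lot A ($171), Watson→Lot B ($135), Ghosh→Lot F ($160), Lindqvist→Lot E ($102), Eriksen→Lot G ($163) — total 166+171+135+160+102+163 = $897.
No other one-to-one assignment exceeds $897.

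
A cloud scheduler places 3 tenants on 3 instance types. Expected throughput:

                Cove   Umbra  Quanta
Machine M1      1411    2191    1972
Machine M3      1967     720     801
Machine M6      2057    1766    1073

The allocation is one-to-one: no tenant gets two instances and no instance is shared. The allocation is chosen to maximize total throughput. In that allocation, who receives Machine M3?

Optimal: Cove→Machine M3 (1967 ops/s), Umbra→Machine M6 (1766 ops/s), Quanta→Machine M1 (1972 ops/s) — total 1967+1766+1972 = 5705 ops/s.
Column-greedy (each instance in turn goes to its best remaining tenant) gives 5231 ops/s, worse by 474.
Next-best assignment: Cove→Machine M3, Umbra→Machine M1, Quanta→Machine M6 = 5231 ops/s.
Swapping Cove↔Umbra (Cove→Machine M6 2057 ops/s, Umbra→Machine M3 720 ops/s) loses 956.
Cove's own top instance is Machine M6 (2057 ops/s), but forcing Cove→Machine M6 and reassigning the rest optimally gives only 5049 ops/s — worse by 656.

Cove receives Machine M3.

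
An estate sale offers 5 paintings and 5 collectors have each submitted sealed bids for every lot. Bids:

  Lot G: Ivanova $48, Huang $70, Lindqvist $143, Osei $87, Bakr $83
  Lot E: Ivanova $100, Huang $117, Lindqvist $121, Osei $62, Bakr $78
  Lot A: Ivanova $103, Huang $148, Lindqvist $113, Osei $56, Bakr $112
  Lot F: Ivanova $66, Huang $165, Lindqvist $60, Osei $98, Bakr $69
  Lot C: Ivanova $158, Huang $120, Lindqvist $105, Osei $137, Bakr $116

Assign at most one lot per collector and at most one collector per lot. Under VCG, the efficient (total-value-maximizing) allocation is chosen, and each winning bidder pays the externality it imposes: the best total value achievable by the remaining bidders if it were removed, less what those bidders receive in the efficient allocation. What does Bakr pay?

Efficient allocation: Ivanova→Lot E ($100), Huang→Lot F ($165), Lindqvist→Lot G ($143), Osei→Lot C ($137), Bakr→Lot A ($112); total welfare W = $657.
Bakr receives Lot A at value $112, so the others get W − 112 = $545.
Without Bakr: best allocation of the remaining 4 bidders over all 5 lots is Ivanova→Lot A ($103), Huang→Lot F ($165), Lindqvist→Lot G ($143), Osei→Lot C ($137), total $548.
VCG payment = (others' best without Bakr) − (others' welfare with Bakr) = 548 − 545 = $3.

Bakr pays $3.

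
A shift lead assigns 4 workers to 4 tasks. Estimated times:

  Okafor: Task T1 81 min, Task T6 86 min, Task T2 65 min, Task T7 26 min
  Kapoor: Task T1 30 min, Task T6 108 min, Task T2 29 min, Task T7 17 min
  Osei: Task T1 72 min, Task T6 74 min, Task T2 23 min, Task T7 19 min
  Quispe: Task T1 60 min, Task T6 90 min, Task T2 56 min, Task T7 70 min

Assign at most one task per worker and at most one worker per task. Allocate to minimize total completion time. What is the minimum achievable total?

Optimal: Okafor→Task T7 (26 min), Kapoor→Task T1 (30 min), Osei→Task T2 (23 min), Quispe→Task T6 (90 min) — total 26+30+23+90 = 169 min.
Min-entry greedy (repeatedly take the single cheapest remaining cell) gives 186 min, worse by 17.
Next-best assignment: Okafor→Task T6, Kapoor→Task T7, Osei→Task T2, Quispe→Task T1 = 186 min.
Every other assignment is strictly worse.

Min total: 169 min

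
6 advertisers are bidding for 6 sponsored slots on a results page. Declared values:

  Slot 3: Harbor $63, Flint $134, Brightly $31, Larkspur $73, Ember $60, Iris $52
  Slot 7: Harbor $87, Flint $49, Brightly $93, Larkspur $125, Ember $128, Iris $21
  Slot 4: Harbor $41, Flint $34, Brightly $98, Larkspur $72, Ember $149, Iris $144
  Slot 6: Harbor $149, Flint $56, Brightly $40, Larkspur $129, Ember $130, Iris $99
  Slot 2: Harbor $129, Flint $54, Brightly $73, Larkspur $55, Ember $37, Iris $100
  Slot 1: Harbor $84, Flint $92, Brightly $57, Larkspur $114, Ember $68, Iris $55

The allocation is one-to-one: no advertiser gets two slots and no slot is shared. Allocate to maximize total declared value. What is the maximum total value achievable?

Optimal: Harbor→Slot 2 ($129), Flint→Slot 3 ($134), Brightly→Slot 7 ($93), Larkspur→Slot 1 ($114), Ember→Slot 6 ($130), Iris→Slot 4 ($144) — total 129+134+93+114+130+144 = $744.
Column-greedy (each slot in turn goes to its best remaining advertiser) gives $742, worse by 2.
Next-best assignment: Harbor→Slot 6, Flint→Slot 3, Brightly→Slot 2, Larkspur→Slot 1, Ember→Slot 7, Iris→Slot 4 = $742.
Swapping Harbor↔Iris (Harbor→Slot 4 $41, Iris→Slot 2 $100) loses 132.

Maximum total: $744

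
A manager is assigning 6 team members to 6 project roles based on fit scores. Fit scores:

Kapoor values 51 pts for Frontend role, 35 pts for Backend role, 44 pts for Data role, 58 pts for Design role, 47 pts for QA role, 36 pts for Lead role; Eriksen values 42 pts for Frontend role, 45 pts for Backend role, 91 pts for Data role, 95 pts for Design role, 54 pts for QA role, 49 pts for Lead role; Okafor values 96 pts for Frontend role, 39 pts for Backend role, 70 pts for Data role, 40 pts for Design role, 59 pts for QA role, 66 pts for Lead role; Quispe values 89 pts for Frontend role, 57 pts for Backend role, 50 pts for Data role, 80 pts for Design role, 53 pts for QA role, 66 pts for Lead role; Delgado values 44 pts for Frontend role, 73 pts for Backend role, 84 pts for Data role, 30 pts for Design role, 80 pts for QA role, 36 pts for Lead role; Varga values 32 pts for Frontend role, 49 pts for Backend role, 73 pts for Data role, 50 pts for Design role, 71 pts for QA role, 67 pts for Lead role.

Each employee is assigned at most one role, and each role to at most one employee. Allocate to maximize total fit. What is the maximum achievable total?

Max total: 455 pts

Optimal: Kapoor→Design role (58 pts), Eriksen→Data role (91 pts), Okafor→Frontend role (96 pts), Quispe→Lead role (66 pts), Delgado→Backend role (73 pts), Varga→QA role (71 pts) — total 58+91+96+66+73+71 = 455 pts.
Max-entry greedy (repeatedly take the single best remaining cell) gives 447 pts, worse by 8.
Swapping Varga↔Okafor (Varga→Frontend role 32 pts, Okafor→QA role 59 pts) loses 76.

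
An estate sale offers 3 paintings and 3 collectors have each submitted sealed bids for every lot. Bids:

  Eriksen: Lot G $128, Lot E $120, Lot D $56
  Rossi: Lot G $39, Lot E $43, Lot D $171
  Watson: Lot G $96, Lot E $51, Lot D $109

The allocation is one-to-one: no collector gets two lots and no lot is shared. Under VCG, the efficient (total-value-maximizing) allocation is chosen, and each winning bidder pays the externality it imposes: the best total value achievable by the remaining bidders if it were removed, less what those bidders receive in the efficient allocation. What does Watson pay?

Watson pays $8.

Efficient allocation: Eriksen→Lot E ($120), Rossi→Lot D ($171), Watson→Lot G ($96); total welfare W = $387.
Watson receives Lot G at value $96, so the others get W − 96 = $291.
Without Watson: best allocation of the remaining 2 bidders over all 3 lots is Eriksen→Lot G ($128), Rossi→Lot D ($171), total $299.
VCG payment = (others' best without Watson) − (others' welfare with Watson) = 299 − 291 = $8.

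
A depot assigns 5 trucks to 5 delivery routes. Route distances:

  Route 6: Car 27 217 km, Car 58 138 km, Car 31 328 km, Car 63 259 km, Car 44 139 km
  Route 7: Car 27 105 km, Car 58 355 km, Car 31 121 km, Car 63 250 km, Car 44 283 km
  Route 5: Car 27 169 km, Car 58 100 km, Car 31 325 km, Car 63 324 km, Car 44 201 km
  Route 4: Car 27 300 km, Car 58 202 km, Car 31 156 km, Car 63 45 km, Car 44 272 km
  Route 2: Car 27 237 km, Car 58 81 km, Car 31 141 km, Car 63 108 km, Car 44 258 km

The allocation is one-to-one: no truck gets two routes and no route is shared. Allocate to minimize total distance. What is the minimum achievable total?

Min total: 530 km

Treat this as an assignment problem: match each truck to one route.
Optimal: Car 27→Route 7 (105 km), Car 58→Route 5 (100 km), Car 31→Route 2 (141 km), Car 63→Route 4 (45 km), Car 44→Route 6 (139 km) — total 105+100+141+45+139 = 530 km.
Column-greedy (each route in turn goes to its cheapest remaining truck) gives 630 km, worse by 100.
Next-best assignment: Car 27→Route 5, Car 58→Route 2, Car 31→Route 7, Car 63→Route 4, Car 44→Route 6 = 555 km.
Swapping Car 27↔Car 63 (Car 27→Route 4 300 km, Car 63→Route 7 250 km) adds 400.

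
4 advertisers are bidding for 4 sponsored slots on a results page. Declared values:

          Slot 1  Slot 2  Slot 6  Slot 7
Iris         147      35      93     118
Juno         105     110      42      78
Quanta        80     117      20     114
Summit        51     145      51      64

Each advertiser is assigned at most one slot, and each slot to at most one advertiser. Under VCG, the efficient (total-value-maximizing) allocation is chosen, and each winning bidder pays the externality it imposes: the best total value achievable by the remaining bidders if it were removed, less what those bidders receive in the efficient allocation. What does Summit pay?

Efficient allocation: Iris→Slot 6 ($93), Juno→Slot 1 ($105), Quanta→Slot 7 ($114), Summit→Slot 2 ($145); total welfare W = $457.
Summit receives Slot 2 at value $145, so the others get W − 145 = $312.
Without Summit: best allocation of the remaining 3 bidders over all 4 slots is Iris→Slot 1 ($147), Juno→Slot 2 ($110), Quanta→Slot 7 ($114), total $371.
VCG payment = (others' best without Summit) − (others' welfare with Summit) = 371 − 312 = $59.

Summit pays $59.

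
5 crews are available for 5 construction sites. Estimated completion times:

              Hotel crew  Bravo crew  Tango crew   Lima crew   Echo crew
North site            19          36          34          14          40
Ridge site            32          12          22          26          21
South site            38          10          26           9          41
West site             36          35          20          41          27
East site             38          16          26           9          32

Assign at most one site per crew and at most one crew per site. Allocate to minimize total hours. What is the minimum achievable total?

This is a one-to-one assignment (minimum-cost bipartite matching).
Optimal: Hotel crew→North site (19 hours), Bravo crew→South site (10 hours), Tango crew→West site (20 hours), Lima crew→East site (9 hours), Echo crew→Ridge site (21 hours) — total 19+10+20+9+21 = 79 hours.
Column-greedy (each site in turn goes to its cheapest remaining crew) gives 117 hours, worse by 38.
Swapping Tango crew↔Bravo crew (Tango crew→South site 26 hours, Bravo crew→West site 35 hours) adds 31.
Checked against all permutations: 79 hours is optimal.

Minimum total: 79 hours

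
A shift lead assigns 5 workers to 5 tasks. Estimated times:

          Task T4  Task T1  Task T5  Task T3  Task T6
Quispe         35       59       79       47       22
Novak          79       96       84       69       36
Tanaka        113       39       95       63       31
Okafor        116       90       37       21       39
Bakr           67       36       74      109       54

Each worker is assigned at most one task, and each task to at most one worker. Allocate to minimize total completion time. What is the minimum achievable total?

Min total: 205 min

Optimal: Quispe→Task T4 (35 min), Novak→Task T6 (36 min), Tanaka→Task T1 (39 min), Okafor→Task T3 (21 min), Bakr→Task T5 (74 min) — total 35+36+39+21+74 = 205 min.
Checked against all permutations: 205 min is optimal.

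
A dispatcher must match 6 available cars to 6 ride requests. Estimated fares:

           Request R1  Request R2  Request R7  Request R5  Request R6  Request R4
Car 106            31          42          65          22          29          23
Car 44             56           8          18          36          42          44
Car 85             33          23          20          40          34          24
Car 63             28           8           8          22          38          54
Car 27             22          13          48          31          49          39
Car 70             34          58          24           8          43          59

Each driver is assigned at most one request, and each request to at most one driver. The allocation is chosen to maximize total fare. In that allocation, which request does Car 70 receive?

Car 70 receives Request R2.

This is the linear assignment problem.
Optimal: Car 106→Request R7 ($65), Car 44→Request R1 ($56), Car 85→Request R5 ($40), Car 63→Request R4 ($54), Car 27→Request R6 ($49), Car 70→Request R2 ($58) — total 65+56+40+54+49+58 = $322.
Max-entry greedy (repeatedly take the single best remaining cell) gives $277, worse by 45.
Car 70's own top request is Request R4 ($59), but forcing Car 70→Request R4 and reassigning the rest optimally gives only $283 — worse by 39.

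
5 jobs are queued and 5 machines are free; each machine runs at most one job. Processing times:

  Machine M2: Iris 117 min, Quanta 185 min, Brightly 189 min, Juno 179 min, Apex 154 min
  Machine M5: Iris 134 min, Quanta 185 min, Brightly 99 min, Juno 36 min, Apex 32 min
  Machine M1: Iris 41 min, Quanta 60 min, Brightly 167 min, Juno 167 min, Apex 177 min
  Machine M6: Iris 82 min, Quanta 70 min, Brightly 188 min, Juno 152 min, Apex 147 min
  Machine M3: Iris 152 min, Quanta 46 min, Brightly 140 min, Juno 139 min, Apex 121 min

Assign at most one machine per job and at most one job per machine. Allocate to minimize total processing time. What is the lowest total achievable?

Minimum total: 441 min

Optimal: Iris→Machine M1 (41 min), Quanta→Machine M6 (70 min), Brightly→Machine M3 (140 min), Juno→Machine M5 (36 min), Apex→Machine M2 (154 min) — total 41+70+140+36+154 = 441 min.
Min-entry greedy (repeatedly take the single cheapest remaining cell) gives 460 min, worse by 19.
Next-best assignment: Iris→Machine M1, Quanta→Machine M6, Brightly→Machine M2, Juno→Machine M5, Apex→Machine M3 = 457 min.
Checked against all permutations: 441 min is optimal.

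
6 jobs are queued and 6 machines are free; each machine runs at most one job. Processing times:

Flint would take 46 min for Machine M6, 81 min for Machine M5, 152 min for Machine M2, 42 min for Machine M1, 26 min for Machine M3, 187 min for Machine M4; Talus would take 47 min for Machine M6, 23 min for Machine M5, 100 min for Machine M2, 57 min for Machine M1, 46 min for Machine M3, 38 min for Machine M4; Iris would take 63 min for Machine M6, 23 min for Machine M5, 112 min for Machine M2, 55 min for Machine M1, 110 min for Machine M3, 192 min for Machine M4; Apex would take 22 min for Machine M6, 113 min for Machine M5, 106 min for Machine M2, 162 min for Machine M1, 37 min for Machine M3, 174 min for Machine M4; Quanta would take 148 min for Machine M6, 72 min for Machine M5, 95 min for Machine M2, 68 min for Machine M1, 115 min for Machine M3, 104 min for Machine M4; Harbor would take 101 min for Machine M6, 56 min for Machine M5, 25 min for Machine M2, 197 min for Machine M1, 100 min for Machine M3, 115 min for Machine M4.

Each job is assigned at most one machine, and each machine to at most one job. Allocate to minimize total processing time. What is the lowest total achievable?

Optimal: Flint→Machine M3 (26 min), Talus→Machine M4 (38 min), Iris→Machine M5 (23 min), Apex→Machine M6 (22 min), Quanta→Machine M1 (68 min), Harbor→Machine M2 (25 min) — total 26+38+23+22+68+25 = 202 min.
Min-entry greedy (repeatedly take the single cheapest remaining cell) gives 255 min, worse by 53.
Next-best assignment: Flint→Machine M6, Talus→Machine M4, Iris→Machine M5, Apex→Machine M3, Quanta→Machine M1, Harbor→Machine M2 = 237 min.
Swapping Quanta↔Iris (Quanta→Machine M5 72 min, Iris→Machine M1 55 min) adds 36.

Min total: 202 min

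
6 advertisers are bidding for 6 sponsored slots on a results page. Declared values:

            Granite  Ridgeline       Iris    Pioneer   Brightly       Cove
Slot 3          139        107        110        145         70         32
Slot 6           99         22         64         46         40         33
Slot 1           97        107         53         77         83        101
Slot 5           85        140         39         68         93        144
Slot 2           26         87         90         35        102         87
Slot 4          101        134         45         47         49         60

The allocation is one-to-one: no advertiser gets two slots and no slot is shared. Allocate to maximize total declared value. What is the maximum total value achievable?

Treat this as an assignment problem: match each advertiser to one slot.
Optimal: Granite→Slot 6 ($99), Ridgeline→Slot 4 ($134), Iris→Slot 2 ($90), Pioneer→Slot 3 ($145), Brightly→Slot 1 ($83), Cove→Slot 5 ($144) — total 99+134+90+145+83+144 = $695.
Column-greedy (each slot in turn goes to its best remaining advertiser) gives $642, worse by 53.
Next-best assignment: Granite→Slot 1, Ridgeline→Slot 4, Iris→Slot 6, Pioneer→Slot 3, Brightly→Slot 2, Cove→Slot 5 = $686.

Maximum total: $695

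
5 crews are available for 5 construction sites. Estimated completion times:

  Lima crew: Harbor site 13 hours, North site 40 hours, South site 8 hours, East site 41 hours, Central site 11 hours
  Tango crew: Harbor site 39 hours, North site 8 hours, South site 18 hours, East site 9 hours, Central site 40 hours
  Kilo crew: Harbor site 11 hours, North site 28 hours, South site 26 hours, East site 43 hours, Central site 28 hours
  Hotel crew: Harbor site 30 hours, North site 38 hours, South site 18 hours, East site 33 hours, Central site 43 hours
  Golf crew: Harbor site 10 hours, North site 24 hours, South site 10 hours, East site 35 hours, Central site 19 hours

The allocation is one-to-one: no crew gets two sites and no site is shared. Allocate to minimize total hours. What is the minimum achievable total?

Optimal: Lima crew→Central site (11 hours), Tango crew→North site (8 hours), Kilo crew→Harbor site (11 hours), Hotel crew→East site (33 hours), Golf crew→South site (10 hours) — total 11+8+11+33+10 = 73 hours.
Row-greedy (each crew in turn takes its cheapest remaining site) gives 79 hours, worse by 6.

Min total: 73 hours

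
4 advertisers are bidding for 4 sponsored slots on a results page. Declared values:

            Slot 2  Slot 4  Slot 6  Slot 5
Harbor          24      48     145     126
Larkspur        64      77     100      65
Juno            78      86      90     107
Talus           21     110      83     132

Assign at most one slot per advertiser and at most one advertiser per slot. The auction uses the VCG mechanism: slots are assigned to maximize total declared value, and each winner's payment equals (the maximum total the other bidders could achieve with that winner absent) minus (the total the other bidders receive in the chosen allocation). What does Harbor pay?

Harbor pays $31.

Efficient allocation: Harbor→Slot 6 ($145), Larkspur→Slot 4 ($77), Juno→Slot 2 ($78), Talus→Slot 5 ($132); total welfare W = $432.
Harbor receives Slot 6 at value $145, so the others get W − 145 = $287.
Without Harbor: best allocation of the remaining 3 bidders over all 4 slots is Larkspur→Slot 6 ($100), Juno→Slot 4 ($86), Talus→Slot 5 ($132), total $318.
VCG payment = (others' best without Harbor) − (others' welfare with Harbor) = 318 − 287 = $31.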